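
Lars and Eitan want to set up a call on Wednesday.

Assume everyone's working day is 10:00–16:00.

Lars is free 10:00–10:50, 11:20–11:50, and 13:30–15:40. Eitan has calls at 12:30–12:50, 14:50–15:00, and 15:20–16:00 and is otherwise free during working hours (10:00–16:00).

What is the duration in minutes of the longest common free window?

Eitan free within 10:00–16:00: 10:00–12:30, 12:50–14:50, 15:00–15:20.
Lars ∩ Eitan: 10:00–10:50, 11:20–11:50, 13:30–14:50, 15:00–15:20.
Common window lengths: 50, 30, 80, 20 min; longest is 80.

80 minutes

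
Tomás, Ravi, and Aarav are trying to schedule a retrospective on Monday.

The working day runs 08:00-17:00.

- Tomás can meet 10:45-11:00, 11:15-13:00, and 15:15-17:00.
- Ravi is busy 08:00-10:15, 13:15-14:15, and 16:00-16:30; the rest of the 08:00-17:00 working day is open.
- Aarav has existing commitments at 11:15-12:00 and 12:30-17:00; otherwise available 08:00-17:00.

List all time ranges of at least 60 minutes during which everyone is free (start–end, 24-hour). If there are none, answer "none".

Ravi free within 08:00–17:00: 10:15–13:15, 14:15–16:00, 16:30–17:00.
Aarav free within 08:00–17:00: 08:00–11:15, 12:00–12:30.
Tomás ∩ Ravi: 10:45–11:00, 11:15–13:00, 15:15–16:00, 16:30–17:00.
Tomás ∩ Ravi ∩ Aarav: 10:45–11:00, 12:00–12:30.
Windows ≥ 60 min: (none).

none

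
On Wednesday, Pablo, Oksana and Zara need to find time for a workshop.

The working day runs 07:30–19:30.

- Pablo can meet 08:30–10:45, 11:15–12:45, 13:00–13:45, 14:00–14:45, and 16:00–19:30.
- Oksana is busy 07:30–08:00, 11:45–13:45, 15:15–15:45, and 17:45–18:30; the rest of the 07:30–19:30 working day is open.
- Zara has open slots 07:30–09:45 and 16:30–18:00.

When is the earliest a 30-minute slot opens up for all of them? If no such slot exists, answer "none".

08:30

Oksana free within 07:30–19:30: 08:00–11:45, 13:45–15:15, 15:45–17:45, 18:30–19:30.
Pablo ∩ Oksana: 08:30–10:45, 11:15–11:45, 14:00–14:45, 16:00–17:45, 18:30–19:30.
Pablo ∩ Oksana ∩ Zara: 08:30–09:45, 16:30–17:45.
Windows ≥ 30 min: 08:30–09:45, 16:30–17:45.
Earliest such window starts at 08:30.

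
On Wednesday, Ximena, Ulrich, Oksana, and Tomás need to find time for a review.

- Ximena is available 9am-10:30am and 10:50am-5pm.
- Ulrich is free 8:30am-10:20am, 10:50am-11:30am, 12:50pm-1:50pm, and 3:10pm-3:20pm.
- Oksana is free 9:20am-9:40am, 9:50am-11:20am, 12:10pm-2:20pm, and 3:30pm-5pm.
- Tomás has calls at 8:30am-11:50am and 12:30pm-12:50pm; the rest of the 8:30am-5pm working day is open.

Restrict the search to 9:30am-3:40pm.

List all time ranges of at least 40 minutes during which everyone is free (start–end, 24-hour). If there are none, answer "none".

Tomás free within 08:30–17:00: 11:50–12:30, 12:50–17:00.
Ximena ∩ Ulrich: 09:00–10:20, 10:50–11:30, 12:50–13:50, 15:10–15:20.
Ximena ∩ Ulrich ∩ Oksana: 09:20–09:40, 09:50–10:20, 10:50–11:20, 12:50–13:50.
Ximena ∩ Ulrich ∩ Oksana ∩ Tomás: 12:50–13:50.
Restricted to 09:30–15:40: 12:50–13:50.
Windows ≥ 40 min: 12:50–13:50.

12:50–13:50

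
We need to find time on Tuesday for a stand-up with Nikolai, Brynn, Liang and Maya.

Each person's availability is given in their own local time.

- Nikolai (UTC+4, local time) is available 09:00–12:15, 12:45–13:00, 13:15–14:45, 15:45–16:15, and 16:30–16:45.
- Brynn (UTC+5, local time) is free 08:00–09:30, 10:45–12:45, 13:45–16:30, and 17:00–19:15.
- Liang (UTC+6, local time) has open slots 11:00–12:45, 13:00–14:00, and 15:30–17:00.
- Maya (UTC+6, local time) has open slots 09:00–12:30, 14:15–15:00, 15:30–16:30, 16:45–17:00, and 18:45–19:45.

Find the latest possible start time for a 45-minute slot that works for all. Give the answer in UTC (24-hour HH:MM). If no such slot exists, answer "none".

Nikolai → UTC: 05:00–08:15, 08:45–09:00, 09:15–10:45, 11:45–12:15, 12:30–12:45.
Brynn → UTC: 03:00–04:30, 05:45–07:45, 08:45–11:30, 12:00–14:15.
Liang → UTC: 05:00–06:45, 07:00–08:00, 09:30–11:00.
Maya → UTC: 03:00–06:30, 08:15–09:00, 09:30–10:30, 10:45–11:00, 12:45–13:45.
Nikolai ∩ Brynn: 05:45–07:45, 08:45–09:00, 09:15–10:45, 12:00–12:15, 12:30–12:45.
Nikolai ∩ Brynn ∩ Liang: 05:45–06:45, 07:00–07:45, 09:30–10:45.
Nikolai ∩ Brynn ∩ Liang ∩ Maya: 05:45–06:30, 09:30–10:30.
Windows ≥ 45 min: 05:45–06:30, 09:30–10:30.
Latest start in the last window 09:30–10:30 is 10:30 − 45 min = 09:45.

09:45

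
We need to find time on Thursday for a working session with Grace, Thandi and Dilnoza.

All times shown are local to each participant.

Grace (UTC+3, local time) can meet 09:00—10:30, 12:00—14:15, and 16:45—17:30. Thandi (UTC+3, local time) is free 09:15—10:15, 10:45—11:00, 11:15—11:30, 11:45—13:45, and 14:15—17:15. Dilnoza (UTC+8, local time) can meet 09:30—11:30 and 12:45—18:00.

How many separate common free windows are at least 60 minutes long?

Grace → UTC: 06:00–07:30, 09:00–11:15, 13:45–14:30.
Thandi → UTC: 06:15–07:15, 07:45–08:00, 08:15–08:30, 08:45–10:45, 11:15–14:15.
Dilnoza → UTC: 01:30–03:30, 04:45–10:00.
Grace ∩ Thandi: 06:15–07:15, 09:00–10:45, 13:45–14:15.
Grace ∩ Thandi ∩ Dilnoza: 06:15–07:15, 09:00–10:00.
Windows ≥ 60 min: 06:15–07:15, 09:00–10:00.
That's 2 windows.

2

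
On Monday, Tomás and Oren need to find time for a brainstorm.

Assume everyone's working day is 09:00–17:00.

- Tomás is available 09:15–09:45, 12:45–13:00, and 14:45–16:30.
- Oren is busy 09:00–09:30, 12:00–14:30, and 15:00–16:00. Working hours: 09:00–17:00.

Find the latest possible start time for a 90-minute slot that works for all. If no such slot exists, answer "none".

Oren free within 09:00–17:00: 09:30–12:00, 14:30–15:00, 16:00–17:00.
Tomás ∩ Oren: 09:30–09:45, 14:45–15:00, 16:00–16:30.
Windows ≥ 90 min: (none).

none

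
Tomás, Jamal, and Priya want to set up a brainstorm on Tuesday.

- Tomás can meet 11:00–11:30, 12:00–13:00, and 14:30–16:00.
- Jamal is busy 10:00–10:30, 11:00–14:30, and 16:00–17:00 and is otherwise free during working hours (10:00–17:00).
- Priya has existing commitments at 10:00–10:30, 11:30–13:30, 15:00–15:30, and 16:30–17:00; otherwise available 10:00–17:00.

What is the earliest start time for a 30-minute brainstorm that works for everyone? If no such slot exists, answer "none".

14:30

Jamal free within 10:00–17:00: 10:30–11:00, 14:30–16:00.
Priya free within 10:00–17:00: 10:30–11:30, 13:30–15:00, 15:30–16:30.
Tomás ∩ Jamal: 14:30–16:00.
Tomás ∩ Jamal ∩ Priya: 14:30–15:00, 15:30–16:00.
Windows ≥ 30 min: 14:30–15:00, 15:30–16:00.
Earliest such window starts at 14:30.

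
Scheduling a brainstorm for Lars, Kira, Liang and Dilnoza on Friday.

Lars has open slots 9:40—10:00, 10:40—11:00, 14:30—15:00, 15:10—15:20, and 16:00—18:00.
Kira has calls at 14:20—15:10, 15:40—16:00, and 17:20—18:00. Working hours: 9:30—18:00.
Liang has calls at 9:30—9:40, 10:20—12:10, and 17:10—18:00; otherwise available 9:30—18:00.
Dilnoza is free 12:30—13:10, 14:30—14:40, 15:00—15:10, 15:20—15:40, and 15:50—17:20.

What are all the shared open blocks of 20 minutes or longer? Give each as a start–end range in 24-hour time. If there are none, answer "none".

16:00–17:10

Kira free within 09:30–18:00: 09:30–14:20, 15:10–15:40, 16:00–17:20.
Liang free within 09:30–18:00: 09:40–10:20, 12:10–17:10.
Lars ∩ Kira: 09:40–10:00, 10:40–11:00, 15:10–15:20, 16:00–17:20.
Lars ∩ Kira ∩ Liang: 09:40–10:00, 15:10–15:20, 16:00–17:10.
Lars ∩ Kira ∩ Liang ∩ Dilnoza: 16:00–17:10.
Windows ≥ 20 min: 16:00–17:10.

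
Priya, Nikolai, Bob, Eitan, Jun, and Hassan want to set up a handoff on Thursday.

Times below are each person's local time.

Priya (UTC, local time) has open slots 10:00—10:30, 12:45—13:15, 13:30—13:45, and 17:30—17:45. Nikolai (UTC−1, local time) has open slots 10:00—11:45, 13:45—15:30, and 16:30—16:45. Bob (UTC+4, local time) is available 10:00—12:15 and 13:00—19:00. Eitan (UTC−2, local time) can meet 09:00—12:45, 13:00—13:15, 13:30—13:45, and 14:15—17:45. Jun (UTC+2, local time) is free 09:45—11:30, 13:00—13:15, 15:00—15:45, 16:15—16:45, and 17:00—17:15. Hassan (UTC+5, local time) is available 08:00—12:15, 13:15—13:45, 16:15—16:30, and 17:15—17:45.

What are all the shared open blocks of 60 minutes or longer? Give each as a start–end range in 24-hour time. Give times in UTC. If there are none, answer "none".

Priya → UTC: 10:00–10:30, 12:45–13:15, 13:30–13:45, 17:30–17:45.
Nikolai → UTC: 11:00–12:45, 14:45–16:30, 17:30–17:45.
Bob → UTC: 06:00–08:15, 09:00–15:00.
Eitan → UTC: 11:00–14:45, 15:00–15:15, 15:30–15:45, 16:15–19:45.
Jun → UTC: 07:45–09:30, 11:00–11:15, 13:00–13:45, 14:15–14:45, 15:00–15:15.
Hassan → UTC: 03:00–07:15, 08:15–08:45, 11:15–11:30, 12:15–12:45.
Priya ∩ Nikolai: 17:30–17:45.
Priya ∩ Nikolai ∩ Bob: (none).
Priya ∩ Nikolai ∩ Bob ∩ Eitan: (none).
Priya ∩ Nikolai ∩ Bob ∩ Eitan ∩ Jun: (none).
Priya ∩ Nikolai ∩ Bob ∩ Eitan ∩ Jun ∩ Hassan: (none).
Windows ≥ 60 min: (none).

none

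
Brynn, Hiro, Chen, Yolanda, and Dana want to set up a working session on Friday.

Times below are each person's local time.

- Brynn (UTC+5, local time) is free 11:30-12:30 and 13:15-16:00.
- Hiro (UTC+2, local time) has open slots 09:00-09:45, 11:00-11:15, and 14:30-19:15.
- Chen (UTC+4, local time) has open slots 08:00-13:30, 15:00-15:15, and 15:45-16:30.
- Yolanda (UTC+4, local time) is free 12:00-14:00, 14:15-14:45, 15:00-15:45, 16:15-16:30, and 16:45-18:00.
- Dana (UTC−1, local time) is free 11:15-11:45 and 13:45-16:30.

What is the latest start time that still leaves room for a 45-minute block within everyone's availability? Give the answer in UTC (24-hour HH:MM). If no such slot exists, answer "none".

none

Brynn → UTC: 06:30–07:30, 08:15–11:00.
Hiro → UTC: 07:00–07:45, 09:00–09:15, 12:30–17:15.
Chen → UTC: 04:00–09:30, 11:00–11:15, 11:45–12:30.
Yolanda → UTC: 08:00–10:00, 10:15–10:45, 11:00–11:45, 12:15–12:30, 12:45–14:00.
Dana → UTC: 12:15–12:45, 14:45–17:30.
Brynn ∩ Hiro: 07:00–07:30, 09:00–09:15.
Brynn ∩ Hiro ∩ Chen: 07:00–07:30, 09:00–09:15.
Brynn ∩ Hiro ∩ Chen ∩ Yolanda: 09:00–09:15.
Brynn ∩ Hiro ∩ Chen ∩ Yolanda ∩ Dana: (none).
Windows ≥ 45 min: (none).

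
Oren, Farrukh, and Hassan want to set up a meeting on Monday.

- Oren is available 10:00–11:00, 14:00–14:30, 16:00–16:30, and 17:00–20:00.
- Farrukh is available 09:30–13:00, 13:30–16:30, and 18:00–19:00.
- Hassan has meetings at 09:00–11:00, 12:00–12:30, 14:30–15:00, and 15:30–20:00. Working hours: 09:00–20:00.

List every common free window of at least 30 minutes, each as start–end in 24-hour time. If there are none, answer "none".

14:00–14:30

Hassan free within 09:00–20:00: 11:00–12:00, 12:30–14:30, 15:00–15:30.
Oren ∩ Farrukh: 10:00–11:00, 14:00–14:30, 16:00–16:30, 18:00–19:00.
Oren ∩ Farrukh ∩ Hassan: 14:00–14:30.
Windows ≥ 30 min: 14:00–14:30.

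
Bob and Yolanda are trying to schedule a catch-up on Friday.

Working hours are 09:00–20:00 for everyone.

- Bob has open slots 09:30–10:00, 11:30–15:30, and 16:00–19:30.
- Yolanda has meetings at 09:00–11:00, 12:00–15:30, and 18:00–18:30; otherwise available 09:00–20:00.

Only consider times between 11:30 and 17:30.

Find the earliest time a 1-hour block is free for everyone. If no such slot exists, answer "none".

Yolanda free within 09:00–20:00: 11:00–12:00, 15:30–18:00, 18:30–20:00.
Bob ∩ Yolanda: 11:30–12:00, 16:00–18:00, 18:30–19:30.
Restricted to 11:30–17:30: 11:30–12:00, 16:00–17:30.
Windows ≥ 60 min: 16:00–17:30.
Earliest such window starts at 16:00.

16:00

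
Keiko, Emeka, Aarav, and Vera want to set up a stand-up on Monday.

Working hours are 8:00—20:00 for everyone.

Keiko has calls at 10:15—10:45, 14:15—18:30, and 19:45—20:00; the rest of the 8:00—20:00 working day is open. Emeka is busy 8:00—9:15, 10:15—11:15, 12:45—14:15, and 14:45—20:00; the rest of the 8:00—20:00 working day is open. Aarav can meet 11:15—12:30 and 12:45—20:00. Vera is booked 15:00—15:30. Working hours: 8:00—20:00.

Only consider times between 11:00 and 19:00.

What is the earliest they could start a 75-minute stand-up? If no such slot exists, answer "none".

11:15

Keiko free within 08:00–20:00: 08:00–10:15, 10:45–14:15, 18:30–19:45.
Emeka free within 08:00–20:00: 09:15–10:15, 11:15–12:45, 14:15–14:45.
Vera free within 08:00–20:00: 08:00–15:00, 15:30–20:00.
Keiko ∩ Emeka: 09:15–10:15, 11:15–12:45.
Keiko ∩ Emeka ∩ Aarav: 11:15–12:30.
Keiko ∩ Emeka ∩ Aarav ∩ Vera: 11:15–12:30.
Restricted to 11:00–19:00: 11:15–12:30.
Windows ≥ 75 min: 11:15–12:30.
Earliest such window starts at 11:15.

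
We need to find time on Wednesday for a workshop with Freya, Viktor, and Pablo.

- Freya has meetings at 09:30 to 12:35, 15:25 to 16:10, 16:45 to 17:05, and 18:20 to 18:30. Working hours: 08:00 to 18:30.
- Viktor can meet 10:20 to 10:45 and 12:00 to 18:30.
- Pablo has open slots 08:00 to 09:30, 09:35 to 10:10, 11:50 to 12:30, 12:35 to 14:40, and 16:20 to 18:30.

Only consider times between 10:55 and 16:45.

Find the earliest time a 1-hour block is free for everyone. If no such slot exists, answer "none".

Freya free within 08:00–18:30: 08:00–09:30, 12:35–15:25, 16:10–16:45, 17:05–18:20.
Freya ∩ Viktor: 12:35–15:25, 16:10–16:45, 17:05–18:20.
Freya ∩ Viktor ∩ Pablo: 12:35–14:40, 16:20–16:45, 17:05–18:20.
Restricted to 10:55–16:45: 12:35–14:40, 16:20–16:45.
Windows ≥ 60 min: 12:35–14:40.
Earliest such window starts at 12:35.

12:35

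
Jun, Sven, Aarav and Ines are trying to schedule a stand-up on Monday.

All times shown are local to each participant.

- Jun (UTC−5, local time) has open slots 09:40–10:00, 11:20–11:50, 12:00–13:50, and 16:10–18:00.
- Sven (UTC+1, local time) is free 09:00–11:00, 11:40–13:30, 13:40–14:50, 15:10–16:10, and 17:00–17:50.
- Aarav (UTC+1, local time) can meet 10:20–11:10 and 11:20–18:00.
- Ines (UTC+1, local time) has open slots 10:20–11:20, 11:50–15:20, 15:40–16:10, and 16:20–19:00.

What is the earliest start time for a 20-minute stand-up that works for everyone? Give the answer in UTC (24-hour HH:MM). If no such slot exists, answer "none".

14:40

Jun → UTC: 14:40–15:00, 16:20–16:50, 17:00–18:50, 21:10–23:00.
Sven → UTC: 08:00–10:00, 10:40–12:30, 12:40–13:50, 14:10–15:10, 16:00–16:50.
Aarav → UTC: 09:20–10:10, 10:20–17:00.
Ines → UTC: 09:20–10:20, 10:50–14:20, 14:40–15:10, 15:20–18:00.
Jun ∩ Sven: 14:40–15:00, 16:20–16:50.
Jun ∩ Sven ∩ Aarav: 14:40–15:00, 16:20–16:50.
Jun ∩ Sven ∩ Aarav ∩ Ines: 14:40–15:00, 16:20–16:50.
Windows ≥ 20 min: 14:40–15:00, 16:20–16:50.
Earliest such window starts at 14:40.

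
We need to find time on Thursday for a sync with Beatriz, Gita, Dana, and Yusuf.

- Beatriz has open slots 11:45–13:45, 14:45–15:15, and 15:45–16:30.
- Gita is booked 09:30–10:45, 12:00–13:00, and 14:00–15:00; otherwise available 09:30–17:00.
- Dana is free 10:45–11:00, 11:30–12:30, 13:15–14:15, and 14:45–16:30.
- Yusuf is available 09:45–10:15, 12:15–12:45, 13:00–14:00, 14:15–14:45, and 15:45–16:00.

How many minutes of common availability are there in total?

Gita free within 09:30–17:00: 10:45–12:00, 13:00–14:00, 15:00–17:00.
Beatriz ∩ Gita: 11:45–12:00, 13:00–13:45, 15:00–15:15, 15:45–16:30.
Beatriz ∩ Gita ∩ Dana: 11:45–12:00, 13:15–13:45, 15:00–15:15, 15:45–16:30.
Beatriz ∩ Gita ∩ Dana ∩ Yusuf: 13:15–13:45, 15:45–16:00.
Total common minutes: 30 + 15 = 45.

45 minutes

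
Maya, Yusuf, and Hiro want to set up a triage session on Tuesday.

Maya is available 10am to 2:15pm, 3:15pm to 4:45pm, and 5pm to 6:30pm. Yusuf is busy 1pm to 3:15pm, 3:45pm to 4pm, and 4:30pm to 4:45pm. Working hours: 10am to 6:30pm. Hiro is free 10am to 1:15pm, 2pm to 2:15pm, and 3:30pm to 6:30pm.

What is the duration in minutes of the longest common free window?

Yusuf free within 10:00–18:30: 10:00–13:00, 15:15–15:45, 16:00–16:30, 16:45–18:30.
Maya ∩ Yusuf: 10:00–13:00, 15:15–15:45, 16:00–16:30, 17:00–18:30.
Maya ∩ Yusuf ∩ Hiro: 10:00–13:00, 15:30–15:45, 16:00–16:30, 17:00–18:30.
Common window lengths: 180, 15, 30, 90 min; longest is 180.

180 minutes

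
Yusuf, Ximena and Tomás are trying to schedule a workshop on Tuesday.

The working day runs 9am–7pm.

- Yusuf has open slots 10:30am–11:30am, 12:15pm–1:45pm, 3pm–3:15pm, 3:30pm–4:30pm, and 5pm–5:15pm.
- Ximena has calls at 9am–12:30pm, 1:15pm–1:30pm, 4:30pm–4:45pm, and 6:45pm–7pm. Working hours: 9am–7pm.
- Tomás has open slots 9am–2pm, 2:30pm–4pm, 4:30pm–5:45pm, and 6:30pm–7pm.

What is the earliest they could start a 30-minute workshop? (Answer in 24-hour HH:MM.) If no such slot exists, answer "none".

Ximena free within 09:00–19:00: 12:30–13:15, 13:30–16:30, 16:45–18:45.
Yusuf ∩ Ximena: 12:30–13:15, 13:30–13:45, 15:00–15:15, 15:30–16:30, 17:00–17:15.
Yusuf ∩ Ximena ∩ Tomás: 12:30–13:15, 13:30–13:45, 15:00–15:15, 15:30–16:00, 17:00–17:15.
Windows ≥ 30 min: 12:30–13:15, 15:30–16:00.
Earliest such window starts at 12:30.

12:30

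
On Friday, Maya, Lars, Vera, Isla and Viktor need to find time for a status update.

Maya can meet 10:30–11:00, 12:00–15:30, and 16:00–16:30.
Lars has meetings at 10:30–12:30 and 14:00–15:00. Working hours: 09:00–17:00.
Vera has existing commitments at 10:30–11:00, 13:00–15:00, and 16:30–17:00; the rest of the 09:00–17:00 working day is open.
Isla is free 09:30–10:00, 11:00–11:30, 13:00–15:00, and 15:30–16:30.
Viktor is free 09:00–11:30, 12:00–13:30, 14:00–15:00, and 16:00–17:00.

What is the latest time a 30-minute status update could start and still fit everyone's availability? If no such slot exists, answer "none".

Lars free within 09:00–17:00: 09:00–10:30, 12:30–14:00, 15:00–17:00.
Vera free within 09:00–17:00: 09:00–10:30, 11:00–13:00, 15:00–16:30.
Maya ∩ Lars: 12:30–14:00, 15:00–15:30, 16:00–16:30.
Maya ∩ Lars ∩ Vera: 12:30–13:00, 15:00–15:30, 16:00–16:30.
Maya ∩ Lars ∩ Vera ∩ Isla: 16:00–16:30.
Maya ∩ Lars ∩ Vera ∩ Isla ∩ Viktor: 16:00–16:30.
Windows ≥ 30 min: 16:00–16:30.
Latest start in the last window 16:00–16:30 is 16:30 − 30 min = 16:00.

16:00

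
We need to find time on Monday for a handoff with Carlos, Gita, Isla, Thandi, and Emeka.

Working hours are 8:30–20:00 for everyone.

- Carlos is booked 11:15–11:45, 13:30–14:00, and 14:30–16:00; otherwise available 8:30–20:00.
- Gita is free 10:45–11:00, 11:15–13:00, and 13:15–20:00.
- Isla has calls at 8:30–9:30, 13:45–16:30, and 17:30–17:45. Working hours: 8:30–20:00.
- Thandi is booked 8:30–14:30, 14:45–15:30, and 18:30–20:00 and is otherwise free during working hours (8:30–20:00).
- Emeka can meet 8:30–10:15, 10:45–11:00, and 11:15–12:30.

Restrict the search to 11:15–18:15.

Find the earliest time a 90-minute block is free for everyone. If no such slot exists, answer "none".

none

Carlos free within 08:30–20:00: 08:30–11:15, 11:45–13:30, 14:00–14:30, 16:00–20:00.
Isla free within 08:30–20:00: 09:30–13:45, 16:30–17:30, 17:45–20:00.
Thandi free within 08:30–20:00: 14:30–14:45, 15:30–18:30.
Carlos ∩ Gita: 10:45–11:00, 11:45–13:00, 13:15–13:30, 14:00–14:30, 16:00–20:00.
Carlos ∩ Gita ∩ Isla: 10:45–11:00, 11:45–13:00, 13:15–13:30, 16:30–17:30, 17:45–20:00.
Carlos ∩ Gita ∩ Isla ∩ Thandi: 16:30–17:30, 17:45–18:30.
Carlos ∩ Gita ∩ Isla ∩ Thandi ∩ Emeka: (none).
Restricted to 11:15–18:15: (none).
Windows ≥ 90 min: (none).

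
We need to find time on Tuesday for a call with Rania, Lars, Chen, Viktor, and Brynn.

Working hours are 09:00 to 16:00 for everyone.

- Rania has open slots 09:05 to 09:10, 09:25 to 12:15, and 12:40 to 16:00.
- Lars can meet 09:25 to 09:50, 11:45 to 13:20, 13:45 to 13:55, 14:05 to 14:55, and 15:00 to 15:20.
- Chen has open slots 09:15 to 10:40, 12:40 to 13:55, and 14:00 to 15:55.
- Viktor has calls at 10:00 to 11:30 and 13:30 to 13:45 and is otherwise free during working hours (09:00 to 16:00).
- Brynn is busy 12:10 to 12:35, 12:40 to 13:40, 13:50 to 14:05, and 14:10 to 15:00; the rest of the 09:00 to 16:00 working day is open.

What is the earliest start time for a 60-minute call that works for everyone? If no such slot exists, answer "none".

none

Viktor free within 09:00–16:00: 09:00–10:00, 11:30–13:30, 13:45–16:00.
Brynn free within 09:00–16:00: 09:00–12:10, 12:35–12:40, 13:40–13:50, 14:05–14:10, 15:00–16:00.
Rania ∩ Lars: 09:25–09:50, 11:45–12:15, 12:40–13:20, 13:45–13:55, 14:05–14:55, 15:00–15:20.
Rania ∩ Lars ∩ Chen: 09:25–09:50, 12:40–13:20, 13:45–13:55, 14:05–14:55, 15:00–15:20.
Rania ∩ Lars ∩ Chen ∩ Viktor: 09:25–09:50, 12:40–13:20, 13:45–13:55, 14:05–14:55, 15:00–15:20.
Rania ∩ Lars ∩ Chen ∩ Viktor ∩ Brynn: 09:25–09:50, 13:45–13:50, 14:05–14:10, 15:00–15:20.
Windows ≥ 60 min: (none).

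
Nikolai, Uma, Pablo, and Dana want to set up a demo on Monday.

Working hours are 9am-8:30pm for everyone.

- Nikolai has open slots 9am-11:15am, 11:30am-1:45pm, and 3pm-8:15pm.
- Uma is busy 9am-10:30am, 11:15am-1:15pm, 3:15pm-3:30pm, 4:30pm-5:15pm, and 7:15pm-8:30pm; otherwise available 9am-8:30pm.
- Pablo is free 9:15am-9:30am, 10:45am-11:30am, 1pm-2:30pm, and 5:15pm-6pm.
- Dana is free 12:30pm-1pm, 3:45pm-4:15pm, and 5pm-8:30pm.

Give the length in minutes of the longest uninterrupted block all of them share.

Uma free within 09:00–20:30: 10:30–11:15, 13:15–15:15, 15:30–16:30, 17:15–19:15.
Nikolai ∩ Uma: 10:30–11:15, 13:15–13:45, 15:00–15:15, 15:30–16:30, 17:15–19:15.
Nikolai ∩ Uma ∩ Pablo: 10:45–11:15, 13:15–13:45, 17:15–18:00.
Nikolai ∩ Uma ∩ Pablo ∩ Dana: 17:15–18:00.
Single common window of 45 minutes.

45 minutes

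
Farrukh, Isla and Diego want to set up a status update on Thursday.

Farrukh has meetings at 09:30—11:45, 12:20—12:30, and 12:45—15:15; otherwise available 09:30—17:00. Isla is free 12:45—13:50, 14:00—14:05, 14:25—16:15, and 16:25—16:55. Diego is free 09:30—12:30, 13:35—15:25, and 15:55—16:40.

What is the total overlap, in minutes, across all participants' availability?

Farrukh free within 09:30–17:00: 11:45–12:20, 12:30–12:45, 15:15–17:00.
Farrukh ∩ Isla: 15:15–16:15, 16:25–16:55.
Farrukh ∩ Isla ∩ Diego: 15:15–15:25, 15:55–16:15, 16:25–16:40.
Total common minutes: 10 + 20 + 15 = 45.

45 minutes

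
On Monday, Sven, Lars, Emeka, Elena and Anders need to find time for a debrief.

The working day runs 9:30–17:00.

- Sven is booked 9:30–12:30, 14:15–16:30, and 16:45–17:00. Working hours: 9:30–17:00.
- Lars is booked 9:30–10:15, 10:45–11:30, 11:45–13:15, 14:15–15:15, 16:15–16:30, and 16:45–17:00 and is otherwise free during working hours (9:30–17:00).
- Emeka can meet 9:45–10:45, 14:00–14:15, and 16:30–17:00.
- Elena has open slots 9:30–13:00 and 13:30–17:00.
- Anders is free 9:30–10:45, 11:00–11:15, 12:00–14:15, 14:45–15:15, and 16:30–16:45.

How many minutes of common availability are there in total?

Sven free within 09:30–17:00: 12:30–14:15, 16:30–16:45.
Lars free within 09:30–17:00: 10:15–10:45, 11:30–11:45, 13:15–14:15, 15:15–16:15, 16:30–16:45.
Sven ∩ Lars: 13:15–14:15, 16:30–16:45.
Sven ∩ Lars ∩ Emeka: 14:00–14:15, 16:30–16:45.
Sven ∩ Lars ∩ Emeka ∩ Elena: 14:00–14:15, 16:30–16:45.
Sven ∩ Lars ∩ Emeka ∩ Elena ∩ Anders: 14:00–14:15, 16:30–16:45.
Total common minutes: 15 + 15 = 30.

30 minutes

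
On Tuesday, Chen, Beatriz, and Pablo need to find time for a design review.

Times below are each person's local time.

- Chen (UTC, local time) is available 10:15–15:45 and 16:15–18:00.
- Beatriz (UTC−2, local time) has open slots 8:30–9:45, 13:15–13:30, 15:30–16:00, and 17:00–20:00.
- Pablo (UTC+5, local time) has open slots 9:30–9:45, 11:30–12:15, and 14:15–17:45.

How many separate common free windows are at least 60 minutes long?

1

Chen → UTC: 10:15–15:45, 16:15–18:00.
Beatriz → UTC: 10:30–11:45, 15:15–15:30, 17:30–18:00, 19:00–22:00.
Pablo → UTC: 04:30–04:45, 06:30–07:15, 09:15–12:45.
Chen ∩ Beatriz: 10:30–11:45, 15:15–15:30, 17:30–18:00.
Chen ∩ Beatriz ∩ Pablo: 10:30–11:45.
Windows ≥ 60 min: 10:30–11:45.
That's 1 window.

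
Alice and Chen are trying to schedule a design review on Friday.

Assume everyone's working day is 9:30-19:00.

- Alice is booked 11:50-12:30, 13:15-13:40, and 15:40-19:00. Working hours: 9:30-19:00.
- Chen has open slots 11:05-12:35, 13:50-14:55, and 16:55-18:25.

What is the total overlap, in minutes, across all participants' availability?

115 minutes

Alice free within 09:30–19:00: 09:30–11:50, 12:30–13:15, 13:40–15:40.
Alice ∩ Chen: 11:05–11:50, 12:30–12:35, 13:50–14:55.
Total common minutes: 45 + 5 + 65 = 115.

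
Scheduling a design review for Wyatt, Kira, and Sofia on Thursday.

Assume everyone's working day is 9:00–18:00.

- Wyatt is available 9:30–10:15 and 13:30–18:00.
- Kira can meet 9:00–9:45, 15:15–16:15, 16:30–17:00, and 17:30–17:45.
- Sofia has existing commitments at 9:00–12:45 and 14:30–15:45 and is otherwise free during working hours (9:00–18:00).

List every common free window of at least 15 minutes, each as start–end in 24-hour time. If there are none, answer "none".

Sofia free within 09:00–18:00: 12:45–14:30, 15:45–18:00.
Wyatt ∩ Kira: 09:30–09:45, 15:15–16:15, 16:30–17:00, 17:30–17:45.
Wyatt ∩ Kira ∩ Sofia: 15:45–16:15, 16:30–17:00, 17:30–17:45.
Windows ≥ 15 min: 15:45–16:15, 16:30–17:00, 17:30–17:45.

15:45–16:15, 16:30–17:00, 17:30–17:45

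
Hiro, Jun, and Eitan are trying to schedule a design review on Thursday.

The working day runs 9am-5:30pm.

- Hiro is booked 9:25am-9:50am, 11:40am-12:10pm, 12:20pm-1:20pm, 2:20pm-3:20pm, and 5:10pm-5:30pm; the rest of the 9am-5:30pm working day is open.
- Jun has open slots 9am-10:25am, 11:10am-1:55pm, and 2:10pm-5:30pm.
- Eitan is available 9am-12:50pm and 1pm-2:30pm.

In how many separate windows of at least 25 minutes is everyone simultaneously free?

Hiro free within 09:00–17:30: 09:00–09:25, 09:50–11:40, 12:10–12:20, 13:20–14:20, 15:20–17:10.
Hiro ∩ Jun: 09:00–09:25, 09:50–10:25, 11:10–11:40, 12:10–12:20, 13:20–13:55, 14:10–14:20, 15:20–17:10.
Hiro ∩ Jun ∩ Eitan: 09:00–09:25, 09:50–10:25, 11:10–11:40, 12:10–12:20, 13:20–13:55, 14:10–14:20.
Windows ≥ 25 min: 09:00–09:25, 09:50–10:25, 11:10–11:40, 13:20–13:55.
That's 4 windows.

4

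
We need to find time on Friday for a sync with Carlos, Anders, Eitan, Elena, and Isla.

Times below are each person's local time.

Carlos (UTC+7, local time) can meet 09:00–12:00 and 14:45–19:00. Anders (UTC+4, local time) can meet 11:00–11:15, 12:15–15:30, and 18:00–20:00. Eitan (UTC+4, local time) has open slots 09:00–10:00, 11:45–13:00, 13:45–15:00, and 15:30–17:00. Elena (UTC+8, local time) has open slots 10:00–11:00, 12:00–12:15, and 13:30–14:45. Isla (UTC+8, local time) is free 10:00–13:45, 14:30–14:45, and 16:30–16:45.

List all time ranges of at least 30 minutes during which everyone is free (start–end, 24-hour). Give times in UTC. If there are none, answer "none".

Carlos → UTC: 02:00–05:00, 07:45–12:00.
Anders → UTC: 07:00–07:15, 08:15–11:30, 14:00–16:00.
Eitan → UTC: 05:00–06:00, 07:45–09:00, 09:45–11:00, 11:30–13:00.
Elena → UTC: 02:00–03:00, 04:00–04:15, 05:30–06:45.
Isla → UTC: 02:00–05:45, 06:30–06:45, 08:30–08:45.
Carlos ∩ Anders: 08:15–11:30.
Carlos ∩ Anders ∩ Eitan: 08:15–09:00, 09:45–11:00.
Carlos ∩ Anders ∩ Eitan ∩ Elena: (none).
Carlos ∩ Anders ∩ Eitan ∩ Elena ∩ Isla: (none).
Windows ≥ 30 min: (none).

none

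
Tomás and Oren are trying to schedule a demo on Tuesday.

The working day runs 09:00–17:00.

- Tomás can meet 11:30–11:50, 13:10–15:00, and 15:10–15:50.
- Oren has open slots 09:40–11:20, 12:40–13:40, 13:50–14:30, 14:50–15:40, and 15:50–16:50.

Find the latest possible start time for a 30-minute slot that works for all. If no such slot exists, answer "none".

Tomás ∩ Oren: 13:10–13:40, 13:50–14:30, 14:50–15:00, 15:10–15:40.
Windows ≥ 30 min: 13:10–13:40, 13:50–14:30, 15:10–15:40.
Latest start in the last window 15:10–15:40 is 15:40 − 30 min = 15:10.

15:10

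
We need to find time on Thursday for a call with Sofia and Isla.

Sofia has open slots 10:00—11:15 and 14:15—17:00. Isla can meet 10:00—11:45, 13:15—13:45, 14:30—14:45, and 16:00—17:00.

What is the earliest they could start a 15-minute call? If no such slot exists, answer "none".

Sofia ∩ Isla: 10:00–11:15, 14:30–14:45, 16:00–17:00.
Windows ≥ 15 min: 10:00–11:15, 14:30–14:45, 16:00–17:00.
Earliest such window starts at 10:00.

10:00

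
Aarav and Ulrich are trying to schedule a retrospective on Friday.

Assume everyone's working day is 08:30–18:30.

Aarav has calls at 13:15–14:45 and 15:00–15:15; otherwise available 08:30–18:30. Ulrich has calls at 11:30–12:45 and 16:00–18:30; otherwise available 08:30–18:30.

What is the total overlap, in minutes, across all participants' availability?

Aarav free within 08:30–18:30: 08:30–13:15, 14:45–15:00, 15:15–18:30.
Ulrich free within 08:30–18:30: 08:30–11:30, 12:45–16:00.
Aarav ∩ Ulrich: 08:30–11:30, 12:45–13:15, 14:45–15:00, 15:15–16:00.
Total common minutes: 180 + 30 + 15 + 45 = 270.

270 minutes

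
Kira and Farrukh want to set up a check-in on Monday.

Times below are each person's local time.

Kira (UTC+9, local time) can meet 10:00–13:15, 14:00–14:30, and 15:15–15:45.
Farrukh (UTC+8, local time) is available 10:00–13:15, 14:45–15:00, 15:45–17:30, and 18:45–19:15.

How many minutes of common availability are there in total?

Kira → UTC: 01:00–04:15, 05:00–05:30, 06:15–06:45.
Farrukh → UTC: 02:00–05:15, 06:45–07:00, 07:45–09:30, 10:45–11:15.
Kira ∩ Farrukh: 02:00–04:15, 05:00–05:15.
Total common minutes: 135 + 15 = 150.

150 minutes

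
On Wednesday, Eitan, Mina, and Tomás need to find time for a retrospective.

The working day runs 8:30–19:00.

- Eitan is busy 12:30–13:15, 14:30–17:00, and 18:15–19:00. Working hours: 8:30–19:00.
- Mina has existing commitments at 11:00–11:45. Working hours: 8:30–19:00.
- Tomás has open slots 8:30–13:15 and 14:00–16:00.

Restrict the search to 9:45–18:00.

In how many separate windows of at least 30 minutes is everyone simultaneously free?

Eitan free within 08:30–19:00: 08:30–12:30, 13:15–14:30, 17:00–18:15.
Mina free within 08:30–19:00: 08:30–11:00, 11:45–19:00.
Eitan ∩ Mina: 08:30–11:00, 11:45–12:30, 13:15–14:30, 17:00–18:15.
Eitan ∩ Mina ∩ Tomás: 08:30–11:00, 11:45–12:30, 14:00–14:30.
Restricted to 09:45–18:00: 09:45–11:00, 11:45–12:30, 14:00–14:30.
Windows ≥ 30 min: 09:45–11:00, 11:45–12:30, 14:00–14:30.
That's 3 windows.

3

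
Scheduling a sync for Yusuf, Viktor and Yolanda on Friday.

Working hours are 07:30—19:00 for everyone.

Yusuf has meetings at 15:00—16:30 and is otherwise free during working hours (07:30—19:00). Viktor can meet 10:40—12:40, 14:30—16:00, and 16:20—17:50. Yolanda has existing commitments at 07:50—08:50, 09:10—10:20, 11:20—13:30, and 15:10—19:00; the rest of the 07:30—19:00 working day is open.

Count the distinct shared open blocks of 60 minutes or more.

Yusuf free within 07:30–19:00: 07:30–15:00, 16:30–19:00.
Yolanda free within 07:30–19:00: 07:30–07:50, 08:50–09:10, 10:20–11:20, 13:30–15:10.
Yusuf ∩ Viktor: 10:40–12:40, 14:30–15:00, 16:30–17:50.
Yusuf ∩ Viktor ∩ Yolanda: 10:40–11:20, 14:30–15:00.
Windows ≥ 60 min: (none).
That's 0 windows.

0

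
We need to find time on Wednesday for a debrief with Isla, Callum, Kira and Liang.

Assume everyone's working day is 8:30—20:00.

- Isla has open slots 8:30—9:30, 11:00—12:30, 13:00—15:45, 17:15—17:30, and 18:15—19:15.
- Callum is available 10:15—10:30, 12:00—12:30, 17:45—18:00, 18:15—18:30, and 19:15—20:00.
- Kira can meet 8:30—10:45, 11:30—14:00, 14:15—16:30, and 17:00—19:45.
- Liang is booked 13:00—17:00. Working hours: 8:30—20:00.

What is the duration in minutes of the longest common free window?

Liang free within 08:30–20:00: 08:30–13:00, 17:00–20:00.
Isla ∩ Callum: 12:00–12:30, 18:15–18:30.
Isla ∩ Callum ∩ Kira: 12:00–12:30, 18:15–18:30.
Isla ∩ Callum ∩ Kira ∩ Liang: 12:00–12:30, 18:15–18:30.
Common window lengths: 30, 15 min; longest is 30.

30 minutes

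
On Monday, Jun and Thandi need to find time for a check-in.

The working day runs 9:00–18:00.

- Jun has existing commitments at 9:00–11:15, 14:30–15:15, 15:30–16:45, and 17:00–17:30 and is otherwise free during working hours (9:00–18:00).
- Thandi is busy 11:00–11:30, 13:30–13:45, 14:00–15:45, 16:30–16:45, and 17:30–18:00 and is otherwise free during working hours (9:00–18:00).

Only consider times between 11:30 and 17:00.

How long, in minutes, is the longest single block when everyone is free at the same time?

Jun free within 09:00–18:00: 11:15–14:30, 15:15–15:30, 16:45–17:00, 17:30–18:00.
Thandi free within 09:00–18:00: 09:00–11:00, 11:30–13:30, 13:45–14:00, 15:45–16:30, 16:45–17:30.
Jun ∩ Thandi: 11:30–13:30, 13:45–14:00, 16:45–17:00.
Restricted to 11:30–17:00: 11:30–13:30, 13:45–14:00, 16:45–17:00.
Common window lengths: 120, 15, 15 min; longest is 120.

120 minutes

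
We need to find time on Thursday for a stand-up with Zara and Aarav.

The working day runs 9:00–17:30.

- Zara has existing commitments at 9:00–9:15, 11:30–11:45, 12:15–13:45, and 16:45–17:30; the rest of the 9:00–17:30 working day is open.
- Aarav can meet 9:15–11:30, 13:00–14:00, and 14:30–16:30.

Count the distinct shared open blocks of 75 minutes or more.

Zara free within 09:00–17:30: 09:15–11:30, 11:45–12:15, 13:45–16:45.
Zara ∩ Aarav: 09:15–11:30, 13:45–14:00, 14:30–16:30.
Windows ≥ 75 min: 09:15–11:30, 14:30–16:30.
That's 2 windows.

2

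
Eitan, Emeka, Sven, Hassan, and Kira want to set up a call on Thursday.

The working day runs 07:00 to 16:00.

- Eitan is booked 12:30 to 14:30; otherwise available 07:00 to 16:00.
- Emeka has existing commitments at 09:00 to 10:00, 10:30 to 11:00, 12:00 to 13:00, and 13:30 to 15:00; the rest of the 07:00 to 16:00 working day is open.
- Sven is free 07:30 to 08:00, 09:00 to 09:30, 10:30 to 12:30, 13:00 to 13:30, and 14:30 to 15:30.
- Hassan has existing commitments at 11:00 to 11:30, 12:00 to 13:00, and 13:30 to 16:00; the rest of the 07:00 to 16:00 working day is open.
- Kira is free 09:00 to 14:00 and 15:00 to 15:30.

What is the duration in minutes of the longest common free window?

30 minutes

Eitan free within 07:00–16:00: 07:00–12:30, 14:30–16:00.
Emeka free within 07:00–16:00: 07:00–09:00, 10:00–10:30, 11:00–12:00, 13:00–13:30, 15:00–16:00.
Hassan free within 07:00–16:00: 07:00–11:00, 11:30–12:00, 13:00–13:30.
Eitan ∩ Emeka: 07:00–09:00, 10:00–10:30, 11:00–12:00, 15:00–16:00.
Eitan ∩ Emeka ∩ Sven: 07:30–08:00, 11:00–12:00, 15:00–15:30.
Eitan ∩ Emeka ∩ Sven ∩ Hassan: 07:30–08:00, 11:30–12:00.
Eitan ∩ Emeka ∩ Sven ∩ Hassan ∩ Kira: 11:30–12:00.
Single common window of 30 minutes.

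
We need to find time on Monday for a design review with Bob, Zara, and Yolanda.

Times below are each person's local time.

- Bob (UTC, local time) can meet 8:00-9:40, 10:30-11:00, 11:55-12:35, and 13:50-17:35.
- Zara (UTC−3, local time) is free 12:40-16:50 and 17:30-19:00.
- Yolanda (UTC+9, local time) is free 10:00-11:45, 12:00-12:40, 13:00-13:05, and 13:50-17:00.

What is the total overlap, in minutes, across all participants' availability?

Bob → UTC: 08:00–09:40, 10:30–11:00, 11:55–12:35, 13:50–17:35.
Zara → UTC: 15:40–19:50, 20:30–22:00.
Yolanda → UTC: 01:00–02:45, 03:00–03:40, 04:00–04:05, 04:50–08:00.
Bob ∩ Zara: 15:40–17:35.
Bob ∩ Zara ∩ Yolanda: (none).
Total common minutes: 0.

0 minutes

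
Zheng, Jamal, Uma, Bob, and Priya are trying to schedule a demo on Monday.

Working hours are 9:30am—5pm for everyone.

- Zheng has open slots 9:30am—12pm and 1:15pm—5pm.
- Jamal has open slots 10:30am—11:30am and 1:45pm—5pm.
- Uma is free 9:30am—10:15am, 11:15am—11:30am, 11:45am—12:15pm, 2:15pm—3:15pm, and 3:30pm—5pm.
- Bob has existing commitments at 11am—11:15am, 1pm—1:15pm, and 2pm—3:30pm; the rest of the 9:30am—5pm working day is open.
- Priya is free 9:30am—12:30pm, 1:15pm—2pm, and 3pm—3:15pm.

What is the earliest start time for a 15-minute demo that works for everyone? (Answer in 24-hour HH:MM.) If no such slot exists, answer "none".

11:15

Bob free within 09:30–17:00: 09:30–11:00, 11:15–13:00, 13:15–14:00, 15:30–17:00.
Zheng ∩ Jamal: 10:30–11:30, 13:45–17:00.
Zheng ∩ Jamal ∩ Uma: 11:15–11:30, 14:15–15:15, 15:30–17:00.
Zheng ∩ Jamal ∩ Uma ∩ Bob: 11:15–11:30, 15:30–17:00.
Zheng ∩ Jamal ∩ Uma ∩ Bob ∩ Priya: 11:15–11:30.
Windows ≥ 15 min: 11:15–11:30.
Earliest such window starts at 11:15.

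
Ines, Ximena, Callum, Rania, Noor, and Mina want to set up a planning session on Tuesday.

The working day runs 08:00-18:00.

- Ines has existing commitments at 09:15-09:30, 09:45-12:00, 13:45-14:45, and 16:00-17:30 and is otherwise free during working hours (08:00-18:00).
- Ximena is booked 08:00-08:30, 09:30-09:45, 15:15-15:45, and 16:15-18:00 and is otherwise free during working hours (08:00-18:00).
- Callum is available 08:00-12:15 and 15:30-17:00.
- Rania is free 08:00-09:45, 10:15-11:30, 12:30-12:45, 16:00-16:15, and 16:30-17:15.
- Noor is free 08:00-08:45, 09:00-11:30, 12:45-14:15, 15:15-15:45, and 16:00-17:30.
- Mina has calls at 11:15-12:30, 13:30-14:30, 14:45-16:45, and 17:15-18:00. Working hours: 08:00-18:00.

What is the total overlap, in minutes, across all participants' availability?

30 minutes

Ines free within 08:00–18:00: 08:00–09:15, 09:30–09:45, 12:00–13:45, 14:45–16:00, 17:30–18:00.
Ximena free within 08:00–18:00: 08:30–09:30, 09:45–15:15, 15:45–16:15.
Mina free within 08:00–18:00: 08:00–11:15, 12:30–13:30, 14:30–14:45, 16:45–17:15.
Ines ∩ Ximena: 08:30–09:15, 12:00–13:45, 14:45–15:15, 15:45–16:00.
Ines ∩ Ximena ∩ Callum: 08:30–09:15, 12:00–12:15, 15:45–16:00.
Ines ∩ Ximena ∩ Callum ∩ Rania: 08:30–09:15.
Ines ∩ Ximena ∩ Callum ∩ Rania ∩ Noor: 08:30–08:45, 09:00–09:15.
Ines ∩ Ximena ∩ Callum ∩ Rania ∩ Noor ∩ Mina: 08:30–08:45, 09:00–09:15.
Total common minutes: 15 + 15 = 30.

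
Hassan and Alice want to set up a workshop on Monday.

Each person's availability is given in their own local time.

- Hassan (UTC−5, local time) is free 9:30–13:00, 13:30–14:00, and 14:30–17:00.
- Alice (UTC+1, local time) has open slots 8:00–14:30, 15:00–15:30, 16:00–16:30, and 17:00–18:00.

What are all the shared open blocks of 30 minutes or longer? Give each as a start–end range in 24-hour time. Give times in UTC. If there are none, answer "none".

Hassan → UTC: 14:30–18:00, 18:30–19:00, 19:30–22:00.
Alice → UTC: 07:00–13:30, 14:00–14:30, 15:00–15:30, 16:00–17:00.
Hassan ∩ Alice: 15:00–15:30, 16:00–17:00.
Windows ≥ 30 min: 15:00–15:30, 16:00–17:00.

15:00–15:30, 16:00–17:00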